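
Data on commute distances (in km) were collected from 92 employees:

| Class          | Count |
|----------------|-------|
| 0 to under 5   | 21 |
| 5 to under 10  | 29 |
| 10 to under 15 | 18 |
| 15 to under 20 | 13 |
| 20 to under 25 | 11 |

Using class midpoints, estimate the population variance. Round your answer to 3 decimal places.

Midpoints: 2.5, 7.5, 12.5, 17.5, 22.5
n = 92, Σfm = 970, mean = 10.5435
Σfm² = 14125
Σf(m − x̄)² = Σfm² − (Σfm)²/n = 14125 − 970²/92 = 3897.8261
Population variance = 3897.8261 / 92 = 42.3677

42.368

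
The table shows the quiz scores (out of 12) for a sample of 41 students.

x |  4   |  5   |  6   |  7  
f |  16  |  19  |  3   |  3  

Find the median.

5

Cumulative frequencies: 16, 35, 38, 41
n = 41, so the median is the value in position (n+1)/2 = 21.
Position 21 falls at value 5.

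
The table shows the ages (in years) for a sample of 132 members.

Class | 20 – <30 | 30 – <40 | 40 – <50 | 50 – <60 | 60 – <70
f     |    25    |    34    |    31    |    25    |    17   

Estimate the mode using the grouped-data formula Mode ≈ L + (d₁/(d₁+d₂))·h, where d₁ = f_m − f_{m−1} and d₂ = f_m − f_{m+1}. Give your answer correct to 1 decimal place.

Modal class: 30 – <40 (highest frequency 34).
d₁ = 34 − 25 = 9, d₂ = 34 − 31 = 3
Mode ≈ 30 + (9/(9+3)) × 10 = 30 + 7.5000 = 37.5000

37.5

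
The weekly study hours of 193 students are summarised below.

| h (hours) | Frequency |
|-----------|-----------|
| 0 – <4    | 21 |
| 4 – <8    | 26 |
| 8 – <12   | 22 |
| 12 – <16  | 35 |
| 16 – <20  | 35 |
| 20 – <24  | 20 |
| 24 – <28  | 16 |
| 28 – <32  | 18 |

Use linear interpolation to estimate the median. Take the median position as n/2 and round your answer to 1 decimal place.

Cumulative frequencies: 21, 47, 69, 104, 139, 159, 175, 193
n = 193; position = n/2 = 96.5.
This falls in the class 12 – <16: L = 12, F = 69, f = 35, h = 4.
Median ≈ 12 + ((96.5 − 69) / 35) × 4 = 15.1429

15.1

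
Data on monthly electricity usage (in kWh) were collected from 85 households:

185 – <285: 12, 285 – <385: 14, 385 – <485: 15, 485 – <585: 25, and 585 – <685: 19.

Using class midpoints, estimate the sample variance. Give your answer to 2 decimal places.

Midpoints: 235, 335, 435, 535, 635
n = 85, Σfm = 39475, mean = 464.4118
Σfm² = 19889125
Σf(m − x̄)² = Σfm² − (Σfm)²/n = 19889125 − 39475²/85 = 1556470.5882
Sample variance = 1556470.5882 / 84 = 18529.4118

18529.41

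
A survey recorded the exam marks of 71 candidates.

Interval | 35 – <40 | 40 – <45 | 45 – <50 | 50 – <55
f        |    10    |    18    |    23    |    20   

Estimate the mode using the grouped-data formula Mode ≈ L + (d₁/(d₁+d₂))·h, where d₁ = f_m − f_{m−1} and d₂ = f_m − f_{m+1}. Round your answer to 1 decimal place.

48.1

Modal class: 45 – <50 (highest frequency 23).
d₁ = 23 − 18 = 5, d₂ = 23 − 20 = 3
Mode ≈ 45 + (5/(5+3)) × 5 = 45 + 3.1250 = 48.1250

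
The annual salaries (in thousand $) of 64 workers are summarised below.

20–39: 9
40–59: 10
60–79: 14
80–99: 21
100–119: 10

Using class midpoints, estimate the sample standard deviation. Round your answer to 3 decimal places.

Midpoints: 29.5, 49.5, 69.5, 89.5, 109.5
n = 64, Σfm = 4708, mean = 73.5625
Σfm² = 388076
Σf(m − x̄)² = Σfm² − (Σfm)²/n = 388076 − 4708²/64 = 41743.7500
Sample variance = 41743.7500 / 63 = 662.5992
Standard deviation = √662.5992 = 25.7410

25.741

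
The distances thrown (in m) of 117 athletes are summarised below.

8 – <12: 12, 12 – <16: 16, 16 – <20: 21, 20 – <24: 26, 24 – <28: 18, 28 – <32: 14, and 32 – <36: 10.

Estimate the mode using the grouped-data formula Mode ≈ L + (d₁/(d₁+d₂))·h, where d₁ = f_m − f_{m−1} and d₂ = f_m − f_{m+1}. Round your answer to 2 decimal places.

Modal class: 20 – <24 (highest frequency 26).
d₁ = 26 − 21 = 5, d₂ = 26 − 18 = 8
Mode ≈ 20 + (5/(5+8)) × 4 = 20 + 1.5385 = 21.5385

21.54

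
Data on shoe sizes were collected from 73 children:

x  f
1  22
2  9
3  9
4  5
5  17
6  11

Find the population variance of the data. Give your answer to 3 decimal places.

3.617

Values: 1, 2, 3, 4, 5, 6
n = 73, Σfx = 238, mean = 3.2603
Σfx² = 1040
Σf(x − x̄)² = Σfx² − (Σfx)²/n = 1040 − 238²/73 = 264.0548
Population variance = 264.0548 / 73 = 3.6172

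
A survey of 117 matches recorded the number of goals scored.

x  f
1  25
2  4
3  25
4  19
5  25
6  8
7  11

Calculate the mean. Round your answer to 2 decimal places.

Values: 1, 2, 3, 4, 5, 6, 7
Σfx = 25×1 + 4×2 + 25×3 + 19×4 + 25×5 + 8×6 + 11×7 = 434
n = Σf = 117
Mean = 434 / 117 = 3.7094

3.71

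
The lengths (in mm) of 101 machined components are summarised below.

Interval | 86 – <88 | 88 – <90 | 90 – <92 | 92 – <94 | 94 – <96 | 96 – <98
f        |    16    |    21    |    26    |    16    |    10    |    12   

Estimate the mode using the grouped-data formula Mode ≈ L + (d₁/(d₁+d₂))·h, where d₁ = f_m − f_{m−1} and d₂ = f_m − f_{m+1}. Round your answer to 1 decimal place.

Modal class: 90 – <92 (highest frequency 26).
d₁ = 26 − 21 = 5, d₂ = 26 − 16 = 10
Mode ≈ 90 + (5/(5+10)) × 2 = 90 + 0.6667 = 90.6667

90.7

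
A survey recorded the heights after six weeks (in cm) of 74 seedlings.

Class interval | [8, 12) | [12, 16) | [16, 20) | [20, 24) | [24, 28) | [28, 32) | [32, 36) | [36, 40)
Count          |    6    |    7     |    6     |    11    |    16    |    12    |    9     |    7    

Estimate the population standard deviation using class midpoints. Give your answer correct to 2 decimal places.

8.07

Midpoints: 10, 14, 18, 22, 26, 30, 34, 38
n = 74, Σfm = 1856, mean = 25.0811
Σfm² = 51368
Σf(m − x̄)² = Σfm² − (Σfm)²/n = 51368 − 1856²/74 = 4817.5135
Population variance = 4817.5135 / 74 = 65.1015
Standard deviation = √65.1015 = 8.0686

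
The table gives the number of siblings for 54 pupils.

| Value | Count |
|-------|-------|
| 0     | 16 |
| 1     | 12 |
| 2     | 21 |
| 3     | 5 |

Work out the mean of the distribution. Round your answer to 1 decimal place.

1.3

Values: 0, 1, 2, 3
Σfx = 16×0 + 12×1 + 21×2 + 5×3 = 69
n = Σf = 54
Mean = 69 / 54 = 1.2778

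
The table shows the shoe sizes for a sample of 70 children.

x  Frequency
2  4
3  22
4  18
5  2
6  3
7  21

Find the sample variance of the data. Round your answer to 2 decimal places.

Values: 2, 3, 4, 5, 6, 7
n = 70, Σfx = 321, mean = 4.5857
Σfx² = 1689
Σf(x − x̄)² = Σfx² − (Σfx)²/n = 1689 − 321²/70 = 216.9857
Sample variance = 216.9857 / 69 = 3.1447

3.14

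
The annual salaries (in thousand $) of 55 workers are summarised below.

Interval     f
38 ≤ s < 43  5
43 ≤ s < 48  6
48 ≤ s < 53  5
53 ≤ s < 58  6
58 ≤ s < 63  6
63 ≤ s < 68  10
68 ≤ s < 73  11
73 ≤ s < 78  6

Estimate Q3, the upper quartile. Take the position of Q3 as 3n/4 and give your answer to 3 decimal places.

Cumulative frequencies: 5, 11, 16, 22, 28, 38, 49, 55
n = 55; position = 3n/4 = 41.25.
This falls in the class 68 ≤ s < 73: L = 68, F = 38, f = 11, h = 5.
Upper quartile ≈ 68 + ((41.25 − 38) / 11) × 5 = 69.4773

69.477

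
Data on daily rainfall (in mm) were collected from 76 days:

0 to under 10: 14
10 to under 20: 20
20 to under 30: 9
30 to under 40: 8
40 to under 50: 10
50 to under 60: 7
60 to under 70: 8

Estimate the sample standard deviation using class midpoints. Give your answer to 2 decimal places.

Midpoints: 5, 15, 25, 35, 45, 55, 65
n = 76, Σfm = 2230, mean = 29.3421
Σfm² = 95500
Σf(m − x̄)² = Σfm² − (Σfm)²/n = 95500 − 2230²/76 = 30067.1053
Sample variance = 30067.1053 / 75 = 400.8947
Standard deviation = √400.8947 = 20.0224

20.02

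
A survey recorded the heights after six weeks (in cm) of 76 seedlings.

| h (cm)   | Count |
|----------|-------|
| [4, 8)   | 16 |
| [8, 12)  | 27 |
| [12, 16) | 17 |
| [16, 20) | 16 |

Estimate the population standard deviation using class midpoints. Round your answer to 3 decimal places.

4.172

Midpoints: 6, 10, 14, 18
n = 76, Σfm = 892, mean = 11.7368
Σfm² = 11792
Σf(m − x̄)² = Σfm² − (Σfm)²/n = 11792 − 892²/76 = 1322.7368
Population variance = 1322.7368 / 76 = 17.4044
Standard deviation = √17.4044 = 4.1719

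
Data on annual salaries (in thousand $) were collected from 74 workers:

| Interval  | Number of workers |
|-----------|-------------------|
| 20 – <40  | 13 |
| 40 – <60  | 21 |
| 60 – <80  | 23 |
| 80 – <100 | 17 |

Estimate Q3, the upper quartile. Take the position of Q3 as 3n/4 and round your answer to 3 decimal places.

78.696

Cumulative frequencies: 13, 34, 57, 74
n = 74; position = 3n/4 = 55.5.
This falls in the class 60 – <80: L = 60, F = 34, f = 23, h = 20.
Upper quartile ≈ 60 + ((55.5 − 34) / 23) × 20 = 78.6957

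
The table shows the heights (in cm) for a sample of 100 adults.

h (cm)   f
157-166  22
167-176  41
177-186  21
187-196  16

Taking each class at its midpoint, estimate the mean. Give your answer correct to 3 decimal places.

174.600

Midpoints: 161.5, 171.5, 181.5, 191.5
Σfm = 22×161.5 + 41×171.5 + 21×181.5 + 16×191.5 = 17460
n = Σf = 100
Mean = 17460 / 100 = 174.6000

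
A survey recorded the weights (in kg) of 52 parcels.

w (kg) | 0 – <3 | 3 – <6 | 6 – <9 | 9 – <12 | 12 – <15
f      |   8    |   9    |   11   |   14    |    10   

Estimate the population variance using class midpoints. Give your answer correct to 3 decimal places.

16.173

Midpoints: 1.5, 4.5, 7.5, 10.5, 13.5
n = 52, Σfm = 417, mean = 8.0192
Σfm² = 4185
Σf(m − x̄)² = Σfm² − (Σfm)²/n = 4185 − 417²/52 = 840.9808
Population variance = 840.9808 / 52 = 16.1727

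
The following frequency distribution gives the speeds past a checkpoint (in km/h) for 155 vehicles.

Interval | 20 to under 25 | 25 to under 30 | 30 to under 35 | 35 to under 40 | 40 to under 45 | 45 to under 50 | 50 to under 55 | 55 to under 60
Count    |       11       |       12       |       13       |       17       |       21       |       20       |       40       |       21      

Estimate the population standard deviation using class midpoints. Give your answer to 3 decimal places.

Midpoints: 22.5, 27.5, 32.5, 37.5, 42.5, 47.5, 52.5, 57.5
n = 155, Σfm = 6787.5, mean = 43.7903
Σfm² = 315018.75
Σf(m − x̄)² = Σfm² − (Σfm)²/n = 315018.75 − 6787.5²/155 = 17791.9355
Population variance = 17791.9355 / 155 = 114.7867
Standard deviation = √114.7867 = 10.7139

10.714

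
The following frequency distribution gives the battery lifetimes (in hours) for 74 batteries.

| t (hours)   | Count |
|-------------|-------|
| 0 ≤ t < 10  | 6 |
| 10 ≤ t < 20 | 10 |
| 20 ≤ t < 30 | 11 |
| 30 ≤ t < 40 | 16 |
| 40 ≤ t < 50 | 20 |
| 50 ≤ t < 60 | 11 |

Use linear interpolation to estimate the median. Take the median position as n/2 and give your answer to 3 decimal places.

36.250

Cumulative frequencies: 6, 16, 27, 43, 63, 74
n = 74; position = n/2 = 37.
This falls in the class 30 ≤ t < 40: L = 30, F = 27, f = 16, h = 10.
Median ≈ 30 + ((37 − 27) / 16) × 10 = 36.2500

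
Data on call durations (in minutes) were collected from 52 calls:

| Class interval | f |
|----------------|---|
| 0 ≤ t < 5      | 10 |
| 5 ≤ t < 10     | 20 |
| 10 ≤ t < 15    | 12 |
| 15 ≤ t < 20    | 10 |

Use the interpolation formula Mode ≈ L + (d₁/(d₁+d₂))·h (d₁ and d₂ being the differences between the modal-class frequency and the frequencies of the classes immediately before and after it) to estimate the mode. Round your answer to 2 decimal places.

7.78

Modal class: 5 ≤ t < 10 (highest frequency 20).
d₁ = 20 − 10 = 10, d₂ = 20 − 12 = 8
Mode ≈ 5 + (10/(10+8)) × 5 = 5 + 2.7778 = 7.7778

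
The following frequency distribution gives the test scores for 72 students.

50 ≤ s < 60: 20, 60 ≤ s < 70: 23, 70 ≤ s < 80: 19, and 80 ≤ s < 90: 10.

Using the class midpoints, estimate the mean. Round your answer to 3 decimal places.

67.639

Midpoints: 55, 65, 75, 85
Σfm = 20×55 + 23×65 + 19×75 + 10×85 = 4870
n = Σf = 72
Mean = 4870 / 72 = 67.6389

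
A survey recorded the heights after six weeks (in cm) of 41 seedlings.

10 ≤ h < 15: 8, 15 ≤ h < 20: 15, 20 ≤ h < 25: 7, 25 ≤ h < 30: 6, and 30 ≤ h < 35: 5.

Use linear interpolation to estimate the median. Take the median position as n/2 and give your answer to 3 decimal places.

Cumulative frequencies: 8, 23, 30, 36, 41
n = 41; position = n/2 = 20.5.
This falls in the class 15 ≤ h < 20: L = 15, F = 8, f = 15, h = 5.
Median ≈ 15 + ((20.5 − 8) / 15) × 5 = 19.1667

19.167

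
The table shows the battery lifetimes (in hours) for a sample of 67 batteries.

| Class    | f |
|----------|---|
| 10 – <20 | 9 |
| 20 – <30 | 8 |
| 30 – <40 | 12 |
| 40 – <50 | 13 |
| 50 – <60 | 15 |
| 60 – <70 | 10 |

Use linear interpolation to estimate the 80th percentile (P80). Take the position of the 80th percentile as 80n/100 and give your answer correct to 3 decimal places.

57.733

Cumulative frequencies: 9, 17, 29, 42, 57, 67
n = 67; position = 80n/100 = 53.6.
This falls in the class 50 – <60: L = 50, F = 42, f = 15, h = 10.
80th percentile ≈ 50 + ((53.6 − 42) / 15) × 10 = 57.7333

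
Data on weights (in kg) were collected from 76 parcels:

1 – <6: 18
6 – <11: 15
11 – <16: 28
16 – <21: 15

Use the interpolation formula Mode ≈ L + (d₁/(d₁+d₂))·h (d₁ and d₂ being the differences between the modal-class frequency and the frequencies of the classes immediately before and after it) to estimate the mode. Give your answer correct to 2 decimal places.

13.50

Modal class: 11 – <16 (highest frequency 28).
d₁ = 28 − 15 = 13, d₂ = 28 − 15 = 13
Mode ≈ 11 + (13/(13+13)) × 5 = 11 + 2.5000 = 13.5000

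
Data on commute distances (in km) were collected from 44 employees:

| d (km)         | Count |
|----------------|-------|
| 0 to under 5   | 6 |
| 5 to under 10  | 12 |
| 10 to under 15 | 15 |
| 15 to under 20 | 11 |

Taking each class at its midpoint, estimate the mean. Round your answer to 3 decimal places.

Midpoints: 2.5, 7.5, 12.5, 17.5
Σfm = 6×2.5 + 12×7.5 + 15×12.5 + 11×17.5 = 485
n = Σf = 44
Mean = 485 / 44 = 11.0227

11.023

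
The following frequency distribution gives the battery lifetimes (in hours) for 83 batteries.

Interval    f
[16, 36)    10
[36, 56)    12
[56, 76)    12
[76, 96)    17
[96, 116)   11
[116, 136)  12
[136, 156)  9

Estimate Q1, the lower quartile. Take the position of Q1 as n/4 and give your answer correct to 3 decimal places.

53.917

Cumulative frequencies: 10, 22, 34, 51, 62, 74, 83
n = 83; position = n/4 = 20.75.
This falls in the class [36, 56): L = 36, F = 10, f = 12, h = 20.
Lower quartile ≈ 36 + ((20.75 − 10) / 12) × 20 = 53.9167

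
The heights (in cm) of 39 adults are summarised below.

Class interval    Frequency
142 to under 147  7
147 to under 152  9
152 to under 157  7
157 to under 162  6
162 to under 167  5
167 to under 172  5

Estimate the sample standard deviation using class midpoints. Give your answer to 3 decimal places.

8.365

Midpoints: 144.5, 149.5, 154.5, 159.5, 164.5, 169.5
n = 39, Σfm = 6065.5, mean = 155.5256
Σfm² = 945999.75
Σf(m − x̄)² = Σfm² − (Σfm)²/n = 945999.75 − 6065.5²/39 = 2658.9744
Sample variance = 2658.9744 / 38 = 69.9730
Standard deviation = √69.9730 = 8.3650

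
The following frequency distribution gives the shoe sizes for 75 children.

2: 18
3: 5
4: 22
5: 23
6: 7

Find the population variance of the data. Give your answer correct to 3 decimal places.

1.704

Values: 2, 3, 4, 5, 6
n = 75, Σfx = 296, mean = 3.9467
Σfx² = 1296
Σf(x − x̄)² = Σfx² − (Σfx)²/n = 1296 − 296²/75 = 127.7867
Population variance = 127.7867 / 75 = 1.7038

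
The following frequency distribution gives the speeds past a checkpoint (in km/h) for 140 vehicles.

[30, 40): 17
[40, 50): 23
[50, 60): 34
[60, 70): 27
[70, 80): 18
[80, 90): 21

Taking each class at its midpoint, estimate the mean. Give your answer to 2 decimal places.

59.93

Midpoints: 35, 45, 55, 65, 75, 85
Σfm = 17×35 + 23×45 + 34×55 + 27×65 + 18×75 + 21×85 = 8390
n = Σf = 140
Mean = 8390 / 140 = 59.9286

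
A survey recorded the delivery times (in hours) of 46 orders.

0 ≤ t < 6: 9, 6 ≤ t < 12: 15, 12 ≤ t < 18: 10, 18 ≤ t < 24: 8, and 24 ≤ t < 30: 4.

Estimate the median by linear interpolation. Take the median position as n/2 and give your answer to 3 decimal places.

Cumulative frequencies: 9, 24, 34, 42, 46
n = 46; position = n/2 = 23.
This falls in the class 6 ≤ t < 12: L = 6, F = 9, f = 15, h = 6.
Median ≈ 6 + ((23 − 9) / 15) × 6 = 11.6000

11.600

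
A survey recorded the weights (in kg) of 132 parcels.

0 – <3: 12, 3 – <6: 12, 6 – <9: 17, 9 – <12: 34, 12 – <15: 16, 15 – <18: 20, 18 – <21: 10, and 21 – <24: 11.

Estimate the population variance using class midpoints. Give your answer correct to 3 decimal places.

35.026

Midpoints: 1.5, 4.5, 7.5, 10.5, 13.5, 16.5, 19.5, 22.5
n = 132, Σfm = 1545, mean = 11.7045
Σfm² = 22707
Σf(m − x̄)² = Σfm² − (Σfm)²/n = 22707 − 1545²/132 = 4623.4773
Population variance = 4623.4773 / 132 = 35.0263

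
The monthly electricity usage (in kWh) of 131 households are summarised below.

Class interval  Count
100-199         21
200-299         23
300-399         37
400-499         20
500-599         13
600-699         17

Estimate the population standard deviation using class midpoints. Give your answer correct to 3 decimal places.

157.311

Midpoints: 149.5, 249.5, 349.5, 449.5, 549.5, 649.5
n = 131, Σfm = 48984.5, mean = 373.9275
Σfm² = 21558482.75
Σf(m − x̄)² = Σfm² − (Σfm)²/n = 21558482.75 − 48984.5²/131 = 3241832.0611
Population variance = 3241832.0611 / 131 = 24746.8096
Standard deviation = √24746.8096 = 157.3112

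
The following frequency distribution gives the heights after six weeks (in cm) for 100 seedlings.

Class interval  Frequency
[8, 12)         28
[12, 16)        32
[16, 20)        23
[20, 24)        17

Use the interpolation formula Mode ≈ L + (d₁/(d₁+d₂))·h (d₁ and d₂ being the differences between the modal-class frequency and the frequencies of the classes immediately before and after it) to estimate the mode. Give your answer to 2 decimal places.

Modal class: [12, 16) (highest frequency 32).
d₁ = 32 − 28 = 4, d₂ = 32 − 23 = 9
Mode ≈ 12 + (4/(4+9)) × 4 = 12 + 1.2308 = 13.2308

13.23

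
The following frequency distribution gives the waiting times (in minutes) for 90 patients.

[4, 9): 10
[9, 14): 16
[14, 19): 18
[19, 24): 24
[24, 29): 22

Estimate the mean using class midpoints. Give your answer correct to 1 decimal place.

Midpoints: 6.5, 11.5, 16.5, 21.5, 26.5
Σfm = 10×6.5 + 16×11.5 + 18×16.5 + 24×21.5 + 22×26.5 = 1645
n = Σf = 90
Mean = 1645 / 90 = 18.2778

18.3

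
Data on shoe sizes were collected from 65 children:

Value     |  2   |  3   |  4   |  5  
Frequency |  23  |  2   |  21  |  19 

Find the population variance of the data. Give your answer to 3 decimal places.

1.539

Values: 2, 3, 4, 5
n = 65, Σfx = 231, mean = 3.5538
Σfx² = 921
Σf(x − x̄)² = Σfx² − (Σfx)²/n = 921 − 231²/65 = 100.0615
Population variance = 100.0615 / 65 = 1.5394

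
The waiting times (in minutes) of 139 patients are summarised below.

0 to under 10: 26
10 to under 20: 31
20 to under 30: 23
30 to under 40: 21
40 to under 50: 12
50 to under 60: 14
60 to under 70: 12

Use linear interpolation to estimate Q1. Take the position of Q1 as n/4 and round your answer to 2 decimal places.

12.82

Cumulative frequencies: 26, 57, 80, 101, 113, 127, 139
n = 139; position = n/4 = 34.75.
This falls in the class 10 to under 20: L = 10, F = 26, f = 31, h = 10.
Lower quartile ≈ 10 + ((34.75 − 26) / 31) × 10 = 12.8226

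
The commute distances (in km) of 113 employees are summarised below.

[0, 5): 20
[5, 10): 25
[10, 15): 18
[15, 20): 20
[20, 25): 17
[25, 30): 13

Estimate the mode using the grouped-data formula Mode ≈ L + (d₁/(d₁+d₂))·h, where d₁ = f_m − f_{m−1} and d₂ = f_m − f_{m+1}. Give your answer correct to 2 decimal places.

Modal class: [5, 10) (highest frequency 25).
d₁ = 25 − 20 = 5, d₂ = 25 − 18 = 7
Mode ≈ 5 + (5/(5+7)) × 5 = 5 + 2.0833 = 7.0833

7.08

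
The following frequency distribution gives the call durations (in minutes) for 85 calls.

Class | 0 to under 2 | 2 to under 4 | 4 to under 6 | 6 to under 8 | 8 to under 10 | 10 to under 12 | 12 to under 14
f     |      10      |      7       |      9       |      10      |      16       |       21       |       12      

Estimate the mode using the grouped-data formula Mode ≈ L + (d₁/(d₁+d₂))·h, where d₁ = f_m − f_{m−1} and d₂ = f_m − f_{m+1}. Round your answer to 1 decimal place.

10.7

Modal class: 10 to under 12 (highest frequency 21).
d₁ = 21 − 16 = 5, d₂ = 21 − 12 = 9
Mode ≈ 10 + (5/(5+9)) × 2 = 10 + 0.7143 = 10.7143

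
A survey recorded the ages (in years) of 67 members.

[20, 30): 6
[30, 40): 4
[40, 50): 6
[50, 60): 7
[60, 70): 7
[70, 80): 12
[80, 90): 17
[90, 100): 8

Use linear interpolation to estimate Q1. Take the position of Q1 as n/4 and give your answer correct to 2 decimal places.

51.07

Cumulative frequencies: 6, 10, 16, 23, 30, 42, 59, 67
n = 67; position = n/4 = 16.75.
This falls in the class [50, 60): L = 50, F = 16, f = 7, h = 10.
Lower quartile ≈ 50 + ((16.75 − 16) / 7) × 10 = 51.0714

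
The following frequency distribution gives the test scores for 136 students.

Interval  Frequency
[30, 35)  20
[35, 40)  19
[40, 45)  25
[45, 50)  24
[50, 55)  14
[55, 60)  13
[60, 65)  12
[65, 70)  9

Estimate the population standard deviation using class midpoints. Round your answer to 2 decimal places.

Midpoints: 32.5, 37.5, 42.5, 47.5, 52.5, 57.5, 62.5, 67.5
n = 136, Σfm = 6405, mean = 47.0956
Σfm² = 316600
Σf(m − x̄)² = Σfm² − (Σfm)²/n = 316600 − 6405²/136 = 14952.7574
Population variance = 14952.7574 / 136 = 109.9467
Standard deviation = √109.9467 = 10.4855

10.49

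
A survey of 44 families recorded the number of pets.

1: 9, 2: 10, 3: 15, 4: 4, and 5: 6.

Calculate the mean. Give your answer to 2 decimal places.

2.73

Values: 1, 2, 3, 4, 5
Σfx = 9×1 + 10×2 + 15×3 + 4×4 + 6×5 = 120
n = Σf = 44
Mean = 120 / 44 = 2.7273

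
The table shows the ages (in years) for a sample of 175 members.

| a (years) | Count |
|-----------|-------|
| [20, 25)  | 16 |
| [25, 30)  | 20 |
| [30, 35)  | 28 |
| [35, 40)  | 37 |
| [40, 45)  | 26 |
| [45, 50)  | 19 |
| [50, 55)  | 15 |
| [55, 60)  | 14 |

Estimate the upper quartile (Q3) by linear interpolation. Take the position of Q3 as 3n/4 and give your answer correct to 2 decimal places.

Cumulative frequencies: 16, 36, 64, 101, 127, 146, 161, 175
n = 175; position = 3n/4 = 131.25.
This falls in the class [45, 50): L = 45, F = 127, f = 19, h = 5.
Upper quartile ≈ 45 + ((131.25 − 127) / 19) × 5 = 46.1184

46.12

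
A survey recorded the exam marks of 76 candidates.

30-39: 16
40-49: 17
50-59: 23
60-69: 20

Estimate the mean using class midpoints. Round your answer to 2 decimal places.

Midpoints: 34.5, 44.5, 54.5, 64.5
Σfm = 16×34.5 + 17×44.5 + 23×54.5 + 20×64.5 = 3852
n = Σf = 76
Mean = 3852 / 76 = 50.6842

50.68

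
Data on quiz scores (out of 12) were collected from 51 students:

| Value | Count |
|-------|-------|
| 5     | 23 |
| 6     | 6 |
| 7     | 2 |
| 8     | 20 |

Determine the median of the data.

6

Cumulative frequencies: 23, 29, 31, 51
n = 51, so the median is the value in position (n+1)/2 = 26.
Position 26 falls at value 6.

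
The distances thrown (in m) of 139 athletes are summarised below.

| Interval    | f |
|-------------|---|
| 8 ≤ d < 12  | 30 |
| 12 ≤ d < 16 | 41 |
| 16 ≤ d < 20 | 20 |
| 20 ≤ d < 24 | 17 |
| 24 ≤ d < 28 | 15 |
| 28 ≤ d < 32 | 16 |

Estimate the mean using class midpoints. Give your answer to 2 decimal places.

17.83

Midpoints: 10, 14, 18, 22, 26, 30
Σfm = 30×10 + 41×14 + 20×18 + 17×22 + 15×26 + 16×30 = 2478
n = Σf = 139
Mean = 2478 / 139 = 17.8273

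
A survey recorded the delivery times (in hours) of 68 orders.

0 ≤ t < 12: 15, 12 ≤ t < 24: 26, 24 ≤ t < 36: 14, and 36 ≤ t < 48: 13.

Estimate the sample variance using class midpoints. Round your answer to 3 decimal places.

Midpoints: 6, 18, 30, 42
n = 68, Σfm = 1524, mean = 22.4118
Σfm² = 44496
Σf(m − x̄)² = Σfm² − (Σfm)²/n = 44496 − 1524²/68 = 10340.4706
Sample variance = 10340.4706 / 67 = 154.3354

154.335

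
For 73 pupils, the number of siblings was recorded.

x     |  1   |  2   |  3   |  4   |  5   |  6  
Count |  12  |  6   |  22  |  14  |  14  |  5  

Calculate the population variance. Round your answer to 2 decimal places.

2.18

Values: 1, 2, 3, 4, 5, 6
n = 73, Σfx = 246, mean = 3.3699
Σfx² = 988
Σf(x − x̄)² = Σfx² − (Σfx)²/n = 988 − 246²/73 = 159.0137
Population variance = 159.0137 / 73 = 2.1783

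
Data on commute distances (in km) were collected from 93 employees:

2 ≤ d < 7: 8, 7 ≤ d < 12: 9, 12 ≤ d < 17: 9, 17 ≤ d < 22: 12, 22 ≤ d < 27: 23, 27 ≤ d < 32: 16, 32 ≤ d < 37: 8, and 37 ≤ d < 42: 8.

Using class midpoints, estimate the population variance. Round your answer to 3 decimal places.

98.196

Midpoints: 4.5, 9.5, 14.5, 19.5, 24.5, 29.5, 34.5, 39.5
n = 93, Σfm = 2113.5, mean = 22.7258
Σfm² = 57163.25
Σf(m − x̄)² = Σfm² − (Σfm)²/n = 57163.25 − 2113.5²/93 = 9132.2581
Population variance = 9132.2581 / 93 = 98.1963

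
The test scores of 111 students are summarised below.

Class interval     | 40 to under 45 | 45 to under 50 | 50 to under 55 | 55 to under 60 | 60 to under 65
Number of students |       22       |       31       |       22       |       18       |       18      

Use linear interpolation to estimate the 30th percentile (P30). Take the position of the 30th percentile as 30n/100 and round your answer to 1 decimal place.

Cumulative frequencies: 22, 53, 75, 93, 111
n = 111; position = 30n/100 = 33.3.
This falls in the class 45 to under 50: L = 45, F = 22, f = 31, h = 5.
30th percentile ≈ 45 + ((33.3 − 22) / 31) × 5 = 46.8226

46.8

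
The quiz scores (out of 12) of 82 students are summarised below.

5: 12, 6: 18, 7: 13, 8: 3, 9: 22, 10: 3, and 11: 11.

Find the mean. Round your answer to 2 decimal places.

7.71

Values: 5, 6, 7, 8, 9, 10, 11
Σfx = 12×5 + 18×6 + 13×7 + 3×8 + 22×9 + 3×10 + 11×11 = 632
n = Σf = 82
Mean = 632 / 82 = 7.7073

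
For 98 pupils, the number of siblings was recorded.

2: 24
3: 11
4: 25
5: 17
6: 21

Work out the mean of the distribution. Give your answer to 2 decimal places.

4.00

Values: 2, 3, 4, 5, 6
Σfx = 24×2 + 11×3 + 25×4 + 17×5 + 21×6 = 392
n = Σf = 98
Mean = 392 / 98 = 4.0000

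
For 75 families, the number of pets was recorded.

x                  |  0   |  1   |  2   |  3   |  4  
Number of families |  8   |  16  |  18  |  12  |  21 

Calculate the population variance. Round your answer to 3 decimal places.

Values: 0, 1, 2, 3, 4
n = 75, Σfx = 172, mean = 2.2933
Σfx² = 532
Σf(x − x̄)² = Σfx² − (Σfx)²/n = 532 − 172²/75 = 137.5467
Population variance = 137.5467 / 75 = 1.8340

1.834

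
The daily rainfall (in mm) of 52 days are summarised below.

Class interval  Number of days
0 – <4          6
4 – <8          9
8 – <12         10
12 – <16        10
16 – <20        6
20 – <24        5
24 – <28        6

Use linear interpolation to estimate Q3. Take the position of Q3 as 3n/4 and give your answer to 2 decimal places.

18.67

Cumulative frequencies: 6, 15, 25, 35, 41, 46, 52
n = 52; position = 3n/4 = 39.
This falls in the class 16 – <20: L = 16, F = 35, f = 6, h = 4.
Upper quartile ≈ 16 + ((39 − 35) / 6) × 4 = 18.6667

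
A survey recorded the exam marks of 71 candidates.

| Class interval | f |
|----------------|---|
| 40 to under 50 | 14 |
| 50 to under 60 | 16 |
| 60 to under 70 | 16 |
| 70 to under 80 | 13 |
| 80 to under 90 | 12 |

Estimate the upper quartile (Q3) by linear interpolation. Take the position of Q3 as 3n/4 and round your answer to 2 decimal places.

Cumulative frequencies: 14, 30, 46, 59, 71
n = 71; position = 3n/4 = 53.25.
This falls in the class 70 to under 80: L = 70, F = 46, f = 13, h = 10.
Upper quartile ≈ 70 + ((53.25 − 46) / 13) × 10 = 75.5769

75.58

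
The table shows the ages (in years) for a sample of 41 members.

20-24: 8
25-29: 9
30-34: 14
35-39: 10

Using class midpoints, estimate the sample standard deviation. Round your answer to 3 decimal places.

Midpoints: 22, 27, 32, 37
n = 41, Σfm = 1237, mean = 30.1707
Σfm² = 38459
Σf(m − x̄)² = Σfm² − (Σfm)²/n = 38459 − 1237²/41 = 1137.8049
Sample variance = 1137.8049 / 40 = 28.4451
Standard deviation = √28.4451 = 5.3334

5.333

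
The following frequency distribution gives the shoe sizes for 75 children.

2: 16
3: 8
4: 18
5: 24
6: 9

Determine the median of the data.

Cumulative frequencies: 16, 24, 42, 66, 75
n = 75, so the median is the value in position (n+1)/2 = 38.
Position 38 falls at value 4.

4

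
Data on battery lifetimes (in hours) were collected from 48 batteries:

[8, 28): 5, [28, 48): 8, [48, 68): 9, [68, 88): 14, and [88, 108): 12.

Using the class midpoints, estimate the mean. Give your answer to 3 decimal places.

66.333

Midpoints: 18, 38, 58, 78, 98
Σfm = 5×18 + 8×38 + 9×58 + 14×78 + 12×98 = 3184
n = Σf = 48
Mean = 3184 / 48 = 66.3333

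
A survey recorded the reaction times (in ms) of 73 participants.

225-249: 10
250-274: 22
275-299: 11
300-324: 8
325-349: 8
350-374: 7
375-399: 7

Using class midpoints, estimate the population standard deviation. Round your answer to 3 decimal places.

Midpoints: 237, 262, 287, 312, 337, 362, 387
n = 73, Σfm = 21726, mean = 297.6164
Σfm² = 6630912
Σf(m − x̄)² = Σfm² − (Σfm)²/n = 6630912 − 21726²/73 = 164897.2603
Population variance = 164897.2603 / 73 = 2258.8666
Standard deviation = √2258.8666 = 47.5275

47.528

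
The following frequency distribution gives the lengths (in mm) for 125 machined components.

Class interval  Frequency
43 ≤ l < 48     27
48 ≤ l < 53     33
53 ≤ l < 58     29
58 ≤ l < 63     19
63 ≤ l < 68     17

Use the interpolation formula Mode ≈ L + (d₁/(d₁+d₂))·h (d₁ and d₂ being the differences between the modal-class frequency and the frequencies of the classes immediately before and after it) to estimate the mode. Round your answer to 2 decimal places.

Modal class: 48 ≤ l < 53 (highest frequency 33).
d₁ = 33 − 27 = 6, d₂ = 33 − 29 = 4
Mode ≈ 48 + (6/(6+4)) × 5 = 48 + 3.0000 = 51.0000

51.00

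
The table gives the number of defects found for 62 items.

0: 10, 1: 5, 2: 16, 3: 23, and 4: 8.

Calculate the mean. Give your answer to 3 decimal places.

2.226

Values: 0, 1, 2, 3, 4
Σfx = 10×0 + 5×1 + 16×2 + 23×3 + 8×4 = 138
n = Σf = 62
Mean = 138 / 62 = 2.2258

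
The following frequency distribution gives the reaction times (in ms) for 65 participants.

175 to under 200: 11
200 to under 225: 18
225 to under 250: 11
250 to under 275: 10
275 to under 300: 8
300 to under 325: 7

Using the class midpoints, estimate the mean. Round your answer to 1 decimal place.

Midpoints: 187.5, 212.5, 237.5, 262.5, 287.5, 312.5
Σfm = 11×187.5 + 18×212.5 + 11×237.5 + 10×262.5 + 8×287.5 + 7×312.5 = 15612.5
n = Σf = 65
Mean = 15612.5 / 65 = 240.1923

240.2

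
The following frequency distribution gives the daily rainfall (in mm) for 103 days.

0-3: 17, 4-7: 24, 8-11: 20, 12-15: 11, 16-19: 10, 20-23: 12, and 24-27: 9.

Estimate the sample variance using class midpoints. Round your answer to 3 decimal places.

Midpoints: 1.5, 5.5, 9.5, 13.5, 17.5, 21.5, 25.5
n = 103, Σfm = 1158.5, mean = 11.2476
Σfm² = 19035.75
Σf(m − x̄)² = Σfm² − (Σfm)²/n = 19035.75 − 1158.5²/103 = 6005.4369
Sample variance = 6005.4369 / 102 = 58.8768

58.877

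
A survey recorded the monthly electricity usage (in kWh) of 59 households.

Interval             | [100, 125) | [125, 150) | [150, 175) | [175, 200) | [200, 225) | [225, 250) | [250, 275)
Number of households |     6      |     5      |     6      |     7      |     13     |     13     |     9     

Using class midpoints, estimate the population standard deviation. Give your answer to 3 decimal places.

Midpoints: 112.5, 137.5, 162.5, 187.5, 212.5, 237.5, 262.5
n = 59, Σfm = 11862.5, mean = 201.0593
Σfm² = 2515468.75
Σf(m − x̄)² = Σfm² − (Σfm)²/n = 2515468.75 − 11862.5²/59 = 130402.5424
Population variance = 130402.5424 / 59 = 2210.2126
Standard deviation = √2210.2126 = 47.0129

47.013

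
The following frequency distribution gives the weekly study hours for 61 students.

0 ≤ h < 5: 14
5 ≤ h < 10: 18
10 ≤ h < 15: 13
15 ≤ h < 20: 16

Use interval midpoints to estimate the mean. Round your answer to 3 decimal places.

10.041

Midpoints: 2.5, 7.5, 12.5, 17.5
Σfm = 14×2.5 + 18×7.5 + 13×12.5 + 16×17.5 = 612.5
n = Σf = 61
Mean = 612.5 / 61 = 10.0410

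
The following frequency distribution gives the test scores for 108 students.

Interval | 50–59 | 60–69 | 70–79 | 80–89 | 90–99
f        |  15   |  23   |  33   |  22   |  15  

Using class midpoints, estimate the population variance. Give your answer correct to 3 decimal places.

Midpoints: 54.5, 64.5, 74.5, 84.5, 94.5
n = 108, Σfm = 8036, mean = 74.4074
Σfm² = 614437
Σf(m − x̄)² = Σfm² − (Σfm)²/n = 614437 − 8036²/108 = 16499.0741
Population variance = 16499.0741 / 108 = 152.7692

152.769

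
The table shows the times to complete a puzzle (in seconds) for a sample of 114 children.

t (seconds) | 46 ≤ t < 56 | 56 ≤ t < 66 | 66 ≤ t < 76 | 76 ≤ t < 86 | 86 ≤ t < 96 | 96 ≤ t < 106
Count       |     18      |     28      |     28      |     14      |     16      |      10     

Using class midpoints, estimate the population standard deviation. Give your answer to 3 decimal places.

Midpoints: 51, 61, 71, 81, 91, 101
n = 114, Σfm = 8214, mean = 72.0526
Σfm² = 618514
Σf(m − x̄)² = Σfm² − (Σfm)²/n = 618514 − 8214²/114 = 26673.6842
Population variance = 26673.6842 / 114 = 233.9797
Standard deviation = √233.9797 = 15.2964

15.296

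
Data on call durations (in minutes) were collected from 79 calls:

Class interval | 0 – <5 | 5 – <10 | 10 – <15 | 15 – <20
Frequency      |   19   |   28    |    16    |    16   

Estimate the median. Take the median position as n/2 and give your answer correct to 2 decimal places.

8.66

Cumulative frequencies: 19, 47, 63, 79
n = 79; position = n/2 = 39.5.
This falls in the class 5 – <10: L = 5, F = 19, f = 28, h = 5.
Median ≈ 5 + ((39.5 − 19) / 28) × 5 = 8.6607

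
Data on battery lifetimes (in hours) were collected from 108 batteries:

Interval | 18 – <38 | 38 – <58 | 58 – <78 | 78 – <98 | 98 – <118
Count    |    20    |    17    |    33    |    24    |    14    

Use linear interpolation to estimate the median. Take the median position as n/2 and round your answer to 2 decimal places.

Cumulative frequencies: 20, 37, 70, 94, 108
n = 108; position = n/2 = 54.
This falls in the class 58 – <78: L = 58, F = 37, f = 33, h = 20.
Median ≈ 58 + ((54 − 37) / 33) × 20 = 68.3030

68.30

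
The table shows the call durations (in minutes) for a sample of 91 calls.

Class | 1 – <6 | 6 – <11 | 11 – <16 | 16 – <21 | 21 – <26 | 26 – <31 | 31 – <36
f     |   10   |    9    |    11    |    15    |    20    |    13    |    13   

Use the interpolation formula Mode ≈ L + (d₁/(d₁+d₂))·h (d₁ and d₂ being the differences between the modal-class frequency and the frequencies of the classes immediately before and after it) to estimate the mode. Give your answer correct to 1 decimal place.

23.1

Modal class: 21 – <26 (highest frequency 20).
d₁ = 20 − 15 = 5, d₂ = 20 − 13 = 7
Mode ≈ 21 + (5/(5+7)) × 5 = 21 + 2.0833 = 23.0833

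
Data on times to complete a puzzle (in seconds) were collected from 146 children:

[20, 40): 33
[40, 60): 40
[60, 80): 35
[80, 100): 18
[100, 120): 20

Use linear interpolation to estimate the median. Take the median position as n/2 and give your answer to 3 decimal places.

60.000

Cumulative frequencies: 33, 73, 108, 126, 146
n = 146; position = n/2 = 73.
This falls in the class [40, 60): L = 40, F = 33, f = 40, h = 20.
Median ≈ 40 + ((73 − 33) / 40) × 20 = 60.0000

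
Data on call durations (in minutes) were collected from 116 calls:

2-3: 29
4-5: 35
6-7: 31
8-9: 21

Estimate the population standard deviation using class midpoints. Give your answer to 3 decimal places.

Midpoints: 2.5, 4.5, 6.5, 8.5
n = 116, Σfm = 610, mean = 5.2586
Σfm² = 3717
Σf(m − x̄)² = Σfm² − (Σfm)²/n = 3717 − 610²/116 = 509.2414
Population variance = 509.2414 / 116 = 4.3900
Standard deviation = √4.3900 = 2.0952

2.095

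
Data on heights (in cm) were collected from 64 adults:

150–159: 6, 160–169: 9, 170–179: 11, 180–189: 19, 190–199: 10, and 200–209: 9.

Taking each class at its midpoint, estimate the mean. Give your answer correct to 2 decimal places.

Midpoints: 154.5, 164.5, 174.5, 184.5, 194.5, 204.5
Σfm = 6×154.5 + 9×164.5 + 11×174.5 + 19×184.5 + 10×194.5 + 9×204.5 = 11618
n = Σf = 64
Mean = 11618 / 64 = 181.5312

181.53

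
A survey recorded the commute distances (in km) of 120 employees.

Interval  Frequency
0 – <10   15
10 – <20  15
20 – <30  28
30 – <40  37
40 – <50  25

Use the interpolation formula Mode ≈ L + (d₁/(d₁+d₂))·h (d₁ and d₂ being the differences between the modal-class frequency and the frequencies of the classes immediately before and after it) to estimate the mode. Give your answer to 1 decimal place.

Modal class: 30 – <40 (highest frequency 37).
d₁ = 37 − 28 = 9, d₂ = 37 − 25 = 12
Mode ≈ 30 + (9/(9+12)) × 10 = 30 + 4.2857 = 34.2857

34.3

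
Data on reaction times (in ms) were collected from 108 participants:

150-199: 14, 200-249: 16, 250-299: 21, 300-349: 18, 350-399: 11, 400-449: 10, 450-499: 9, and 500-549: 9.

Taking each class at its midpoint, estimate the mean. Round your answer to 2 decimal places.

324.04

Midpoints: 174.5, 224.5, 274.5, 324.5, 374.5, 424.5, 474.5, 524.5
Σfm = 14×174.5 + 16×224.5 + 21×274.5 + 18×324.5 + 11×374.5 + 10×424.5 + 9×474.5 + 9×524.5 = 34996
n = Σf = 108
Mean = 34996 / 108 = 324.0370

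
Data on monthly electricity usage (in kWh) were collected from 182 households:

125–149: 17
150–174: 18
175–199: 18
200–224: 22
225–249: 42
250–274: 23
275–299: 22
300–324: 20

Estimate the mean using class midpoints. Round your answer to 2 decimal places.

229.72

Midpoints: 137, 162, 187, 212, 237, 262, 287, 312
Σfm = 17×137 + 18×162 + 18×187 + 22×212 + 42×237 + 23×262 + 22×287 + 20×312 = 41809
n = Σf = 182
Mean = 41809 / 182 = 229.7198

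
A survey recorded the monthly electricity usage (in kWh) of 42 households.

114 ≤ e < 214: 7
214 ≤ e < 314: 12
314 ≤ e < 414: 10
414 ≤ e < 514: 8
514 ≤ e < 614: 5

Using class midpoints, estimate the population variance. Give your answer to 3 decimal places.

15827.664

Midpoints: 164, 264, 364, 464, 564
n = 42, Σfm = 14488, mean = 344.9524
Σfm² = 5662432
Σf(m − x̄)² = Σfm² − (Σfm)²/n = 5662432 − 14488²/42 = 664761.9048
Population variance = 664761.9048 / 42 = 15827.6644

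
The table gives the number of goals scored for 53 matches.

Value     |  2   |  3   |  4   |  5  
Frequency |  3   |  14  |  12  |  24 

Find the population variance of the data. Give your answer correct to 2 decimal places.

0.94

Values: 2, 3, 4, 5
n = 53, Σfx = 216, mean = 4.0755
Σfx² = 930
Σf(x − x̄)² = Σfx² − (Σfx)²/n = 930 − 216²/53 = 49.6981
Population variance = 49.6981 / 53 = 0.9377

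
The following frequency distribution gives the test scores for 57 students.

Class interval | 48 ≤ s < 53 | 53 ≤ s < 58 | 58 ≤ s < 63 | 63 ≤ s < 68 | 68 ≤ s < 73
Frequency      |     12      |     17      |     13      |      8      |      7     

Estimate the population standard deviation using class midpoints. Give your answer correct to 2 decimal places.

6.44

Midpoints: 50.5, 55.5, 60.5, 65.5, 70.5
n = 57, Σfm = 3353.5, mean = 58.8333
Σfm² = 199664.25
Σf(m − x̄)² = Σfm² − (Σfm)²/n = 199664.25 − 3353.5²/57 = 2366.6667
Population variance = 2366.6667 / 57 = 41.5205
Standard deviation = √41.5205 = 6.4436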